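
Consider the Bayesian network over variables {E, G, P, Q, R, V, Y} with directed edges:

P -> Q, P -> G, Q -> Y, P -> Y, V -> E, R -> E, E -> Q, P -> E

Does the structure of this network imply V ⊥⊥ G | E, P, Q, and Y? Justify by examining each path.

We examine all 3 paths between V and G:
Path 1: V → E → Q → Y ← P → G
  E is a chain here and E is conditioned on, so the path is blocked at E.
Path 2: V → E → Q ← P → G
  E is a chain here and E is conditioned on, so the path is blocked at E.
Path 3: V → E ← P → G
  P is a fork here and P is conditioned on, so the path is blocked at P.
Every path is blocked, so V and G are d-separated given {E, P, Q, Y}.

Yes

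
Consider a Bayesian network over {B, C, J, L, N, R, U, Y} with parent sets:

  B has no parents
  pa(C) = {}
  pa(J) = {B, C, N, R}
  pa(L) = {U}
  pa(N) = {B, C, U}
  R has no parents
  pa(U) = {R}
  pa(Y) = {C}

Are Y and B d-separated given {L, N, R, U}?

No

There are 6 undirected paths between Y and B; checking each against the conditioning set {L, N, R, U}:
  1. Y ← C → J ← R → U → N ← B — C:fork[open]; J:collider[blocks]; R:fork[blocks]; U:chain[blocks]; N:collider[open] ⇒ blocked
  2. Y ← C → J ← B — C:fork[open]; J:collider[blocks] ⇒ blocked
  3. Y ← C → J ← N ← B — C:fork[open]; J:collider[blocks]; N:chain[blocks] ⇒ blocked
  4. Y ← C → N → J ← B — C:fork[open]; N:chain[blocks]; J:collider[blocks] ⇒ blocked
  5. Y ← C → N ← B — C:fork[open]; N:collider[open] ⇒ active
  6. Y ← C → N ← U ← R → J ← B — C:fork[open]; N:collider[open]; U:chain[blocks]; R:fork[blocks]; J:collider[blocks] ⇒ blocked
At least one path is unblocked, so d-separation fails.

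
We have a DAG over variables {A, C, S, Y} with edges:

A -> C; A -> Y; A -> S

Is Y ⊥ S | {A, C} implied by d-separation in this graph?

Yes

Only one path connects Y and S:
Path 1: Y ← A → S
  A is a fork here and A is conditioned on, so the path is blocked at A.
All paths are blocked; Y ⊥ S | {A, C} holds.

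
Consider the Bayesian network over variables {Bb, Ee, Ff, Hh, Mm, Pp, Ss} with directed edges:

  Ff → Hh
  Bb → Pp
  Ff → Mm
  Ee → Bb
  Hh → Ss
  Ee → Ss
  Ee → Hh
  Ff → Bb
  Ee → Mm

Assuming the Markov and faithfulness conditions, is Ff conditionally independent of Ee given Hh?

No — Ff and Ee are not d-separated given {Hh}.

4 paths connect Ff and Ee; each must be blocked for d-separation to hold:
Path 1: Ff → Mm ← Ee
  Mm is a collider here and neither Mm nor any of its descendants is conditioned on, so the collider stays closed — the path is blocked at Mm.
Path 2: Ff → Bb ← Ee
  Bb is a collider here and neither Bb nor any of its descendants is conditioned on, so the collider stays closed — the path is blocked at Bb.
Path 3: Ff → Hh → Ss ← Ee
  Hh is a chain here and Hh is conditioned on, so the path is blocked at Hh.
Path 4: Ff → Hh ← Ee
  Hh is a collider and Hh is conditioned on, which opens it — no node blocks this path, so it is active.
Because an active path exists, Ff and Ee are not d-separated.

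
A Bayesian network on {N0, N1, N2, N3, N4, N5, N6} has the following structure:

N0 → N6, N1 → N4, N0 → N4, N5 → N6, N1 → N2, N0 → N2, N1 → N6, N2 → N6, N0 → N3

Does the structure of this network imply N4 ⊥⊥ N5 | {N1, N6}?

No

Enumerating the 6 paths from N4 to N5 and testing each for blocking by {N1, N6}:
Path 1: N4 ← N1 → N6 ← N5
  N1 is a fork here and N1 is conditioned on, so the path is blocked at N1.
Path 2: N4 ← N1 → N2 → N6 ← N5
  N1 is a fork here and N1 is conditioned on, so the path is blocked at N1.
Path 3: N4 ← N1 → N2 ← N0 → N6 ← N5
  N1 is a fork here and N1 is conditioned on, so the path is blocked at N1.
Path 4: N4 ← N0 → N6 ← N5
  N0 is a fork and N0 is not conditioned on; N6 is a collider and N6 is conditioned on, which opens it — no node blocks this path, so it is active.
Path 5: N4 ← N0 → N2 ← N1 → N6 ← N5
  N1 is a fork here and N1 is conditioned on, so the path is blocked at N1.
Path 6: N4 ← N0 → N2 → N6 ← N5
  N0 is a fork and N0 is not conditioned on; N2 is a chain and N2 is not conditioned on; N6 is a collider and N6 is conditioned on, which opens it — no node blocks this path, so it is active.
Because an active path exists, N4 and N5 are not d-separated.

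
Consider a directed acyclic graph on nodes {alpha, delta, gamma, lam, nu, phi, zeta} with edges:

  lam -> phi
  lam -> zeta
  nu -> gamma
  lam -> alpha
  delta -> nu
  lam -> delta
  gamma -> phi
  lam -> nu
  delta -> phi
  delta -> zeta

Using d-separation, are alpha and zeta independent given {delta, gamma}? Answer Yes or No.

No — alpha and zeta are not d-separated given {delta, gamma}.

6 paths connect alpha and zeta; each must be blocked for d-separation to hold:
Path 1: alpha ← lam → delta → zeta
  delta is a chain here and delta is conditioned on, so the path is blocked at delta.
Path 2: alpha ← lam → phi ← delta → zeta
  phi is a collider here and neither phi nor any of its descendants is conditioned on, so the collider stays closed — the path is blocked at phi.
Path 3: alpha ← lam → phi ← gamma ← nu ← delta → zeta
  phi is a collider here and neither phi nor any of its descendants is conditioned on, so the collider stays closed — the path is blocked at phi.
Path 4: alpha ← lam → zeta
  lam is a fork and lam is not conditioned on — no node blocks this path, so it is active.
Path 5: alpha ← lam → nu ← delta → zeta
  delta is a fork here and delta is conditioned on, so the path is blocked at delta.
Path 6: alpha ← lam → nu → gamma → phi ← delta → zeta
  gamma is a chain here and gamma is conditioned on, so the path is blocked at gamma.
Since the path alpha ← lam → zeta is active, alpha and zeta are not d-separated given {delta, gamma}.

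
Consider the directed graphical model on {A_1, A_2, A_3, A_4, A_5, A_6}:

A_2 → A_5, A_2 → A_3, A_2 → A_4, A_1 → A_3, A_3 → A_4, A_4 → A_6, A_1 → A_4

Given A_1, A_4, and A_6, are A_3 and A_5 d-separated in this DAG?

No — A_3 and A_5 are not d-separated given {A_1, A_4, A_6}.

3 paths connect A_3 and A_5; each must be blocked for d-separation to hold:
  1. A_3 → A_4 ← A_2 → A_5 — A_4:collider[open]; A_2:fork[open] ⇒ active
  2. A_3 ← A_2 → A_5 — A_2:fork[open] ⇒ active
  3. A_3 ← A_1 → A_4 ← A_2 → A_5 — A_1:fork[blocks]; A_4:collider[open]; A_2:fork[open] ⇒ blocked
At least one path is unblocked, so d-separation fails.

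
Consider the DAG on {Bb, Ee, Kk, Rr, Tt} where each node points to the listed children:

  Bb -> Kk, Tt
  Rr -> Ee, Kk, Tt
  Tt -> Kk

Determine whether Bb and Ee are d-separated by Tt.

Enumerating the 4 paths from Bb to Ee and testing each for blocking by {Tt}:
Path 1: Bb → Kk ← Tt ← Rr → Ee
  Kk is a collider here and neither Kk nor any of its descendants is conditioned on, so the collider stays closed — the path is blocked at Kk.
Path 2: Bb → Kk ← Rr → Ee
  Kk is a collider here and neither Kk nor any of its descendants is conditioned on, so the collider stays closed — the path is blocked at Kk.
Path 3: Bb → Tt → Kk ← Rr → Ee
  Tt is a chain here and Tt is conditioned on, so the path is blocked at Tt.
Path 4: Bb → Tt ← Rr → Ee
  Tt is a collider and Tt is conditioned on, which opens it; Rr is a fork and Rr is not conditioned on — no node blocks this path, so it is active.
Because an active path exists, Bb and Ee are not d-separated.

No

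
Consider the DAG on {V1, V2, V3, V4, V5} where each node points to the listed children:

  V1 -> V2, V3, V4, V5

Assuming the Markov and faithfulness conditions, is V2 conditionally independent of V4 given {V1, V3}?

Yes

Only one path connects V2 and V4:
Path 1: V2 ← V1 → V4
  V1 is a fork here and V1 is conditioned on, so the path is blocked at V1.
Since every path is blocked, d-separation holds.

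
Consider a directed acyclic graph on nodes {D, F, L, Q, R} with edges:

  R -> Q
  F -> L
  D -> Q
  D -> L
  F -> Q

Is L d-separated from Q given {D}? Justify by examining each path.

There are 2 undirected paths between L and Q; checking each against the conditioning set {D}:
Path 1: L ← F → Q
  F is a fork and F is not conditioned on — no node blocks this path, so it is active.
Path 2: L ← D → Q
  D is a fork here and D is conditioned on, so the path is blocked at D.
At least one path is unblocked, so d-separation fails.

No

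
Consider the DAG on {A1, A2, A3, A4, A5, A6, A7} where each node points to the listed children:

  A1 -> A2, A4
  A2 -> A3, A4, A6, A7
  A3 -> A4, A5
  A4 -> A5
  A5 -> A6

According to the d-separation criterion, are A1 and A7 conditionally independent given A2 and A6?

Yes

Enumerating the 6 paths from A1 to A7 and testing each for blocking by {A2, A6}:
  1. A1 → A4 ← A3 ← A2 → A7 — A4:collider[open]; A3:chain[open]; A2:fork[blocks] ⇒ blocked
  2. A1 → A4 ← A3 → A5 → A6 ← A2 → A7 — A4:collider[open]; A3:fork[open]; A5:chain[open]; A6:collider[open]; A2:fork[blocks] ⇒ blocked
  3. A1 → A4 ← A2 → A7 — A4:collider[open]; A2:fork[blocks] ⇒ blocked
  4. A1 → A4 → A5 ← A3 ← A2 → A7 — A4:chain[open]; A5:collider[open]; A3:chain[open]; A2:fork[blocks] ⇒ blocked
  5. A1 → A4 → A5 → A6 ← A2 → A7 — A4:chain[open]; A5:chain[open]; A6:collider[open]; A2:fork[blocks] ⇒ blocked
  6. A1 → A2 → A7 — A2:chain[blocks] ⇒ blocked
All paths are blocked; A1 ⊥ A7 | {A2, A6} holds.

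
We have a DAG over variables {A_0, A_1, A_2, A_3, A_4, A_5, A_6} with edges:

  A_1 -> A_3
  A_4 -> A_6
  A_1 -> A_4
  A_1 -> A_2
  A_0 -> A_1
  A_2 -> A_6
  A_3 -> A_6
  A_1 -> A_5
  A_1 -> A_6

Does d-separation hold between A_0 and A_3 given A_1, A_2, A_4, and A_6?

Enumerating the 4 paths from A_0 to A_3 and testing each for blocking by {A_1, A_2, A_4, A_6}:
Path 1: A_0 → A_1 → A_3
  A_1 is a chain here and A_1 is conditioned on, so the path is blocked at A_1.
Path 2: A_0 → A_1 → A_2 → A_6 ← A_3
  A_1 is a chain here and A_1 is conditioned on, so the path is blocked at A_1.
Path 3: A_0 → A_1 → A_6 ← A_3
  A_1 is a chain here and A_1 is conditioned on, so the path is blocked at A_1.
Path 4: A_0 → A_1 → A_4 → A_6 ← A_3
  A_1 is a chain here and A_1 is conditioned on, so the path is blocked at A_1.
Every path is blocked, so A_0 and A_3 are d-separated given {A_1, A_2, A_4, A_6}.

Yes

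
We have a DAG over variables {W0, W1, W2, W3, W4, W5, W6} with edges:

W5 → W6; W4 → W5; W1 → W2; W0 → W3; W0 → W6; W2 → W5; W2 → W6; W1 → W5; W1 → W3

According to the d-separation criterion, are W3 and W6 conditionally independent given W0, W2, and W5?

5 paths connect W3 and W6; each must be blocked for d-separation to hold:
Path 1: W3 ← W0 → W6
  W0 is a fork here and W0 is conditioned on, so the path is blocked at W0.
Path 2: W3 ← W1 → W2 → W6
  W2 is a chain here and W2 is conditioned on, so the path is blocked at W2.
Path 3: W3 ← W1 → W2 → W5 → W6
  W2 is a chain here and W2 is conditioned on, so the path is blocked at W2.
Path 4: W3 ← W1 → W5 ← W2 → W6
  W2 is a fork here and W2 is conditioned on, so the path is blocked at W2.
Path 5: W3 ← W1 → W5 → W6
  W5 is a chain here and W5 is conditioned on, so the path is blocked at W5.
Every path is blocked, so W3 and W6 are d-separated given {W0, W2, W5}.

Yes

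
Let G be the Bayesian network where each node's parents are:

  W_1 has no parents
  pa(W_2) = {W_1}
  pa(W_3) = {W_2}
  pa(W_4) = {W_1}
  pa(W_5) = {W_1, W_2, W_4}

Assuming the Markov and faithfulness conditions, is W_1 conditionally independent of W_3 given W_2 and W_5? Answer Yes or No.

Enumerating the 3 paths from W_1 to W_3 and testing each for blocking by {W_2, W_5}:
Path 1: W_1 → W_5 ← W_2 → W_3
  W_2 is a fork here and W_2 is conditioned on, so the path is blocked at W_2.
Path 2: W_1 → W_4 → W_5 ← W_2 → W_3
  W_2 is a fork here and W_2 is conditioned on, so the path is blocked at W_2.
Path 3: W_1 → W_2 → W_3
  W_2 is a chain here and W_2 is conditioned on, so the path is blocked at W_2.
Since every path is blocked, d-separation holds.

Yes — W_1 and W_3 are d-separated given {W_2, W_5}.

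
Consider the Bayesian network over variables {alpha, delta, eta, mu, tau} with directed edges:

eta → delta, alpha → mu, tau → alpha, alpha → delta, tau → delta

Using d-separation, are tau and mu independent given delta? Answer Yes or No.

No

Enumerating the 2 paths from tau to mu and testing each for blocking by {delta}:
Path 1: tau → delta ← alpha → mu
  delta is a collider and delta is conditioned on, which opens it; alpha is a fork and alpha is not conditioned on — no node blocks this path, so it is active.
Path 2: tau → alpha → mu
  alpha is a chain and alpha is not conditioned on — no node blocks this path, so it is active.
Because an active path exists, tau and mu are not d-separated.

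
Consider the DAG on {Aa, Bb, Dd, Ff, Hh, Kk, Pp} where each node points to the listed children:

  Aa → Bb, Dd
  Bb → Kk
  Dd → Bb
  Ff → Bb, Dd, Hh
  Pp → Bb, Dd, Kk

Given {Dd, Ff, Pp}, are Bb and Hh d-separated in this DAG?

Yes — Bb and Hh are d-separated given {Dd, Ff, Pp}.

Enumerating the 5 paths from Bb to Hh and testing each for blocking by {Dd, Ff, Pp}:
Path 1: Bb ← Dd ← Ff → Hh
  Dd is a chain here and Dd is conditioned on, so the path is blocked at Dd.
Path 2: Bb ← Aa → Dd ← Ff → Hh
  Ff is a fork here and Ff is conditioned on, so the path is blocked at Ff.
Path 3: Bb ← Ff → Hh
  Ff is a fork here and Ff is conditioned on, so the path is blocked at Ff.
Path 4: Bb → Kk ← Pp → Dd ← Ff → Hh
  Kk is a collider here and neither Kk nor any of its descendants is conditioned on, so the collider stays closed — the path is blocked at Kk.
Path 5: Bb ← Pp → Dd ← Ff → Hh
  Pp is a fork here and Pp is conditioned on, so the path is blocked at Pp.
Every path is blocked, so Bb and Hh are d-separated given {Dd, Ff, Pp}.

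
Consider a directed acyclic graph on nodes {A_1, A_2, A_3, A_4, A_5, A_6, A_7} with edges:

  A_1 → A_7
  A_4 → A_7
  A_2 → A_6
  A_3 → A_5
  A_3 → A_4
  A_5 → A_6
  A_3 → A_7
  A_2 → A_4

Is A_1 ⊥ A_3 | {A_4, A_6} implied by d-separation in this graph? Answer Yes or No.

3 paths connect A_1 and A_3; each must be blocked for d-separation to hold:
  1. A_1 → A_7 ← A_3 — A_7:collider[blocks] ⇒ blocked
  2. A_1 → A_7 ← A_4 ← A_3 — A_7:collider[blocks]; A_4:chain[blocks] ⇒ blocked
  3. A_1 → A_7 ← A_4 ← A_2 → A_6 ← A_5 ← A_3 — A_7:collider[blocks]; A_4:chain[blocks]; A_2:fork[open]; A_6:collider[open]; A_5:chain[open] ⇒ blocked
Since every path is blocked, d-separation holds.

Yes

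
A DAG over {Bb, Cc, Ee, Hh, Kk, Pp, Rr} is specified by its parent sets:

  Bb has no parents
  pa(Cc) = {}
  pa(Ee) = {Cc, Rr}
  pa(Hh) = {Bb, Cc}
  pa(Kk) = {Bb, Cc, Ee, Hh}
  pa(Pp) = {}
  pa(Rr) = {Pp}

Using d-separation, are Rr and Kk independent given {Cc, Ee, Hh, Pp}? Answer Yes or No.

We examine all 4 paths between Rr and Kk:
Path 1: Rr → Ee ← Cc → Hh → Kk
  Cc is a fork here and Cc is conditioned on, so the path is blocked at Cc.
Path 2: Rr → Ee ← Cc → Hh ← Bb → Kk
  Cc is a fork here and Cc is conditioned on, so the path is blocked at Cc.
Path 3: Rr → Ee ← Cc → Kk
  Cc is a fork here and Cc is conditioned on, so the path is blocked at Cc.
Path 4: Rr → Ee → Kk
  Ee is a chain here and Ee is conditioned on, so the path is blocked at Ee.
Since every path is blocked, d-separation holds.

Yes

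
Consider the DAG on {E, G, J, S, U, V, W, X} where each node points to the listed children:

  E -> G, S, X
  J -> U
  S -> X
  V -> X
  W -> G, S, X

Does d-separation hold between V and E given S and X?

No

There are 5 undirected paths between V and E; checking each against the conditioning set {S, X}:
Path 1: V → X ← W → S ← E
  X is a collider and X is conditioned on, which opens it; W is a fork and W is not conditioned on; S is a collider and S is conditioned on, which opens it — no node blocks this path, so it is active.
Path 2: V → X ← W → G ← E
  G is a collider here and neither G nor any of its descendants is conditioned on, so the collider stays closed — the path is blocked at G.
Path 3: V → X ← S ← W → G ← E
  S is a chain here and S is conditioned on, so the path is blocked at S.
Path 4: V → X ← S ← E
  S is a chain here and S is conditioned on, so the path is blocked at S.
Path 5: V → X ← E
  X is a collider and X is conditioned on, which opens it — no node blocks this path, so it is active.
At least one path is unblocked, so d-separation fails.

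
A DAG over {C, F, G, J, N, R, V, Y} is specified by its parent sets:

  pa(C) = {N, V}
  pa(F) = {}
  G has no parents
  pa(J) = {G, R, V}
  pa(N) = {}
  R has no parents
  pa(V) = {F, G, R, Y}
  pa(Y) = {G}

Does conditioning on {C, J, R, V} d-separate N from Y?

Yes — N and Y are d-separated given {C, J, R, V}.

There are 4 undirected paths between N and Y; checking each against the conditioning set {C, J, R, V}:
  1. N → C ← V ← R → J ← G → Y — C:collider[open]; V:chain[blocks]; R:fork[blocks]; J:collider[open]; G:fork[open] ⇒ blocked
  2. N → C ← V → J ← G → Y — C:collider[open]; V:fork[blocks]; J:collider[open]; G:fork[open] ⇒ blocked
  3. N → C ← V ← G → Y — C:collider[open]; V:chain[blocks]; G:fork[open] ⇒ blocked
  4. N → C ← V ← Y — C:collider[open]; V:chain[blocks] ⇒ blocked
All paths are blocked; N ⊥ Y | {C, J, R, V} holds.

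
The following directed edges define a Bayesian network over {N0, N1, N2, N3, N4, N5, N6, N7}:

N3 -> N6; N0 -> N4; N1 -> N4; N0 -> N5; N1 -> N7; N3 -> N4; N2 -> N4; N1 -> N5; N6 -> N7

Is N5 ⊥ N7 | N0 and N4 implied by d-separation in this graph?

We examine all 4 paths between N5 and N7:
Path 1: N5 ← N1 → N4 ← N3 → N6 → N7
  N1 is a fork and N1 is not conditioned on; N4 is a collider and N4 is conditioned on, which opens it; N3 is a fork and N3 is not conditioned on; N6 is a chain and N6 is not conditioned on — no node blocks this path, so it is active.
Path 2: N5 ← N1 → N7
  N1 is a fork and N1 is not conditioned on — no node blocks this path, so it is active.
Path 3: N5 ← N0 → N4 ← N1 → N7
  N0 is a fork here and N0 is conditioned on, so the path is blocked at N0.
Path 4: N5 ← N0 → N4 ← N3 → N6 → N7
  N0 is a fork here and N0 is conditioned on, so the path is blocked at N0.
At least one path is unblocked, so d-separation fails.

No — N5 and N7 are not d-separated given {N0, N4}.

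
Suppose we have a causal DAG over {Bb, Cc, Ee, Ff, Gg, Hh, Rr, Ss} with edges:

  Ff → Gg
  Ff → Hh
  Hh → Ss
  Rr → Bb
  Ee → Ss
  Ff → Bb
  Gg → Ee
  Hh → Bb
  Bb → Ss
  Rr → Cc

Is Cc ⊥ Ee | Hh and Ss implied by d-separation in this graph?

No

We examine all 6 paths between Cc and Ee:
Path 1: Cc ← Rr → Bb ← Ff → Hh → Ss ← Ee
  Hh is a chain here and Hh is conditioned on, so the path is blocked at Hh.
Path 2: Cc ← Rr → Bb ← Ff → Gg → Ee
  Rr is a fork and Rr is not conditioned on; Bb is a collider and its descendant Ss is conditioned on, which opens it; Ff is a fork and Ff is not conditioned on; Gg is a chain and Gg is not conditioned on — no node blocks this path, so it is active.
Path 3: Cc ← Rr → Bb → Ss ← Ee
  Rr is a fork and Rr is not conditioned on; Bb is a chain and Bb is not conditioned on; Ss is a collider and Ss is conditioned on, which opens it — no node blocks this path, so it is active.
Path 4: Cc ← Rr → Bb → Ss ← Hh ← Ff → Gg → Ee
  Hh is a chain here and Hh is conditioned on, so the path is blocked at Hh.
Path 5: Cc ← Rr → Bb ← Hh ← Ff → Gg → Ee
  Hh is a chain here and Hh is conditioned on, so the path is blocked at Hh.
Path 6: Cc ← Rr → Bb ← Hh → Ss ← Ee
  Hh is a fork here and Hh is conditioned on, so the path is blocked at Hh.
Because an active path exists, Cc and Ee are not d-separated.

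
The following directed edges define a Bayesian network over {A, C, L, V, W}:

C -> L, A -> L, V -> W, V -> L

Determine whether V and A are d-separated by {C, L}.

The only undirected path from V to A is:
  1. V → L ← A — L:collider[open] ⇒ active
At least one path is unblocked, so d-separation fails.

No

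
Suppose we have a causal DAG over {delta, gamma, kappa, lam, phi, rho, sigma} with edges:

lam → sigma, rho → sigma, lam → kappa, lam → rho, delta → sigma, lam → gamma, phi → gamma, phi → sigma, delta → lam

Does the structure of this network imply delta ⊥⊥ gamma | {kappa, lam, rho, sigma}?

There are 6 undirected paths between delta and gamma; checking each against the conditioning set {kappa, lam, rho, sigma}:
  1. delta → sigma ← rho ← lam → gamma — sigma:collider[open]; rho:chain[blocks]; lam:fork[blocks] ⇒ blocked
  2. delta → sigma ← lam → gamma — sigma:collider[open]; lam:fork[blocks] ⇒ blocked
  3. delta → sigma ← phi → gamma — sigma:collider[open]; phi:fork[open] ⇒ active
  4. delta → lam → sigma ← phi → gamma — lam:chain[blocks]; sigma:collider[open]; phi:fork[open] ⇒ blocked
  5. delta → lam → rho → sigma ← phi → gamma — lam:chain[blocks]; rho:chain[blocks]; sigma:collider[open]; phi:fork[open] ⇒ blocked
  6. delta → lam → gamma — lam:chain[blocks] ⇒ blocked
Because an active path exists, delta and gamma are not d-separated.

No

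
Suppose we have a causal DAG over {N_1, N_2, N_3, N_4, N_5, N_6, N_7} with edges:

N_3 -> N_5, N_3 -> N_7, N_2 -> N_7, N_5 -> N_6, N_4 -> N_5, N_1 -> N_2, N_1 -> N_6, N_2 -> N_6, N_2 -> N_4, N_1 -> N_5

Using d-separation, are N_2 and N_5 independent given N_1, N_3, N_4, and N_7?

Enumerating the 6 paths from N_2 to N_5 and testing each for blocking by {N_1, N_3, N_4, N_7}:
Path 1: N_2 → N_4 → N_5
  N_4 is a chain here and N_4 is conditioned on, so the path is blocked at N_4.
Path 2: N_2 → N_7 ← N_3 → N_5
  N_3 is a fork here and N_3 is conditioned on, so the path is blocked at N_3.
Path 3: N_2 ← N_1 → N_5
  N_1 is a fork here and N_1 is conditioned on, so the path is blocked at N_1.
Path 4: N_2 ← N_1 → N_6 ← N_5
  N_1 is a fork here and N_1 is conditioned on, so the path is blocked at N_1.
Path 5: N_2 → N_6 ← N_5
  N_6 is a collider here and neither N_6 nor any of its descendants is conditioned on, so the collider stays closed — the path is blocked at N_6.
Path 6: N_2 → N_6 ← N_1 → N_5
  N_6 is a collider here and neither N_6 nor any of its descendants is conditioned on, so the collider stays closed — the path is blocked at N_6.
All paths are blocked; N_2 ⊥ N_5 | {N_1, N_3, N_4, N_7} holds.

Yes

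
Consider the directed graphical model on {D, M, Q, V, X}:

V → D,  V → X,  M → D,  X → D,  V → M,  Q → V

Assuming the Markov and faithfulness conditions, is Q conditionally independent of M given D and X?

No

Enumerating the 3 paths from Q to M and testing each for blocking by {D, X}:
Path 1: Q → V → X → D ← M
  X is a chain here and X is conditioned on, so the path is blocked at X.
Path 2: Q → V → D ← M
  V is a chain and V is not conditioned on; D is a collider and D is conditioned on, which opens it — no node blocks this path, so it is active.
Path 3: Q → V → M
  V is a chain and V is not conditioned on — no node blocks this path, so it is active.
Because an active path exists, Q and M are not d-separated.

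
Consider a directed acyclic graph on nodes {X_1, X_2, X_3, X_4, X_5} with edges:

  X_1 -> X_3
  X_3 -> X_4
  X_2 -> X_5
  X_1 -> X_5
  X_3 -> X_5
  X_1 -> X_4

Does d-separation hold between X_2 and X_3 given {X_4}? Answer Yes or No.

There are 3 undirected paths between X_2 and X_3; checking each against the conditioning set {X_4}:
Path 1: X_2 → X_5 ← X_1 → X_4 ← X_3
  X_5 is a collider here and neither X_5 nor any of its descendants is conditioned on, so the collider stays closed — the path is blocked at X_5.
Path 2: X_2 → X_5 ← X_1 → X_3
  X_5 is a collider here and neither X_5 nor any of its descendants is conditioned on, so the collider stays closed — the path is blocked at X_5.
Path 3: X_2 → X_5 ← X_3
  X_5 is a collider here and neither X_5 nor any of its descendants is conditioned on, so the collider stays closed — the path is blocked at X_5.
All paths are blocked; X_2 ⊥ X_3 | {X_4} holds.

Yes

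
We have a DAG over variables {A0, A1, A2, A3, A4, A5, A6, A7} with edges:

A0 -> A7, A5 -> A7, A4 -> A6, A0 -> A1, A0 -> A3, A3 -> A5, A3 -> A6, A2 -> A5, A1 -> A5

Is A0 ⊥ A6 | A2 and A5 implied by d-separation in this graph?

No

There are 3 undirected paths between A0 and A6; checking each against the conditioning set {A2, A5}:
Path 1: A0 → A7 ← A5 ← A3 → A6
  A7 is a collider here and neither A7 nor any of its descendants is conditioned on, so the collider stays closed — the path is blocked at A7.
Path 2: A0 → A1 → A5 ← A3 → A6
  A1 is a chain and A1 is not conditioned on; A5 is a collider and A5 is conditioned on, which opens it; A3 is a fork and A3 is not conditioned on — no node blocks this path, so it is active.
Path 3: A0 → A3 → A6
  A3 is a chain and A3 is not conditioned on — no node blocks this path, so it is active.
Because an active path exists, A0 and A6 are not d-separated.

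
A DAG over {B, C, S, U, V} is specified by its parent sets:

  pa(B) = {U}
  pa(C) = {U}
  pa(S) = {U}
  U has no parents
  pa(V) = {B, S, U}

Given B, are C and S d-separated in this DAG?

No

There are 3 undirected paths between C and S; checking each against the conditioning set {B}:
Path 1: C ← U → V ← S
  V is a collider here and neither V nor any of its descendants is conditioned on, so the collider stays closed — the path is blocked at V.
Path 2: C ← U → S
  U is a fork and U is not conditioned on — no node blocks this path, so it is active.
Path 3: C ← U → B → V ← S
  B is a chain here and B is conditioned on, so the path is blocked at B.
Because an active path exists, C and S are not d-separated.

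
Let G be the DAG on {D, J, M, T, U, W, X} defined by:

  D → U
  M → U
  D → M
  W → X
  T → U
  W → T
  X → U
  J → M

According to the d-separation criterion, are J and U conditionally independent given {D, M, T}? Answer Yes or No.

Yes

There are 2 undirected paths between J and U; checking each against the conditioning set {D, M, T}:
Path 1: J → M → U
  M is a chain here and M is conditioned on, so the path is blocked at M.
Path 2: J → M ← D → U
  D is a fork here and D is conditioned on, so the path is blocked at D.
Every path is blocked, so J and U are d-separated given {D, M, T}.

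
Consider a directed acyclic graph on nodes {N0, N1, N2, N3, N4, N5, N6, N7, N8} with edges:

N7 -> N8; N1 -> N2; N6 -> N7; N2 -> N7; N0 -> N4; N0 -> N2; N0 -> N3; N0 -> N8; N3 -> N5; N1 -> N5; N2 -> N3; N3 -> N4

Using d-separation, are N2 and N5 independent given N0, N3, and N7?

No

6 paths connect N2 and N5; each must be blocked for d-separation to hold:
Path 1: N2 ← N1 → N5
  N1 is a fork and N1 is not conditioned on — no node blocks this path, so it is active.
Path 2: N2 ← N0 → N4 ← N3 → N5
  N0 is a fork here and N0 is conditioned on, so the path is blocked at N0.
Path 3: N2 ← N0 → N3 → N5
  N0 is a fork here and N0 is conditioned on, so the path is blocked at N0.
Path 4: N2 → N7 → N8 ← N0 → N4 ← N3 → N5
  N7 is a chain here and N7 is conditioned on, so the path is blocked at N7.
Path 5: N2 → N7 → N8 ← N0 → N3 → N5
  N7 is a chain here and N7 is conditioned on, so the path is blocked at N7.
Path 6: N2 → N3 → N5
  N3 is a chain here and N3 is conditioned on, so the path is blocked at N3.
Since the path N2 ← N1 → N5 is active, N2 and N5 are not d-separated given {N0, N3, N7}.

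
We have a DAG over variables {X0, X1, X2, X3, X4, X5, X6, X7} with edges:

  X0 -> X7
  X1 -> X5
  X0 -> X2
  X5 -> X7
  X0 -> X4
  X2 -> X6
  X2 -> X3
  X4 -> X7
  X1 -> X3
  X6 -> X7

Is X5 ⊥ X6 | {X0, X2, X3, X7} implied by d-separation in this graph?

No

Enumerating the 6 paths from X5 to X6 and testing each for blocking by {X0, X2, X3, X7}:
  1. X5 → X7 ← X0 → X2 → X6 — X7:collider[open]; X0:fork[blocks]; X2:chain[blocks] ⇒ blocked
  2. X5 → X7 ← X4 ← X0 → X2 → X6 — X7:collider[open]; X4:chain[open]; X0:fork[blocks]; X2:chain[blocks] ⇒ blocked
  3. X5 → X7 ← X6 — X7:collider[open] ⇒ active
  4. X5 ← X1 → X3 ← X2 ← X0 → X7 ← X6 — X1:fork[open]; X3:collider[open]; X2:chain[blocks]; X0:fork[blocks]; X7:collider[open] ⇒ blocked
  5. X5 ← X1 → X3 ← X2 ← X0 → X4 → X7 ← X6 — X1:fork[open]; X3:collider[open]; X2:chain[blocks]; X0:fork[blocks]; X4:chain[open]; X7:collider[open] ⇒ blocked
  6. X5 ← X1 → X3 ← X2 → X6 — X1:fork[open]; X3:collider[open]; X2:fork[blocks] ⇒ blocked
At least one path is unblocked, so d-separation fails.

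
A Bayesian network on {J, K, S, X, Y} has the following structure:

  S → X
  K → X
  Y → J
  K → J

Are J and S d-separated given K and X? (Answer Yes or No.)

The only undirected path from J to S is:
Path 1: J ← K → X ← S
  K is a fork here and K is conditioned on, so the path is blocked at K.
Since every path is blocked, d-separation holds.

Yes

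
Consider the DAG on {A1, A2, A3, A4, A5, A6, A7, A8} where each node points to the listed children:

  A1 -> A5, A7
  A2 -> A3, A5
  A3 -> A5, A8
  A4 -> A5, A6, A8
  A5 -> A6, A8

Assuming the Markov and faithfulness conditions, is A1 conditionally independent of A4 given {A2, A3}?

We examine all 5 paths between A1 and A4:
Path 1: A1 → A5 ← A3 → A8 ← A4
  A5 is a collider here and neither A5 nor any of its descendants is conditioned on, so the collider stays closed — the path is blocked at A5.
Path 2: A1 → A5 → A6 ← A4
  A6 is a collider here and neither A6 nor any of its descendants is conditioned on, so the collider stays closed — the path is blocked at A6.
Path 3: A1 → A5 ← A4
  A5 is a collider here and neither A5 nor any of its descendants is conditioned on, so the collider stays closed — the path is blocked at A5.
Path 4: A1 → A5 → A8 ← A4
  A8 is a collider here and neither A8 nor any of its descendants is conditioned on, so the collider stays closed — the path is blocked at A8.
Path 5: A1 → A5 ← A2 → A3 → A8 ← A4
  A5 is a collider here and neither A5 nor any of its descendants is conditioned on, so the collider stays closed — the path is blocked at A5.
Every path is blocked, so A1 and A4 are d-separated given {A2, A3}.

Yes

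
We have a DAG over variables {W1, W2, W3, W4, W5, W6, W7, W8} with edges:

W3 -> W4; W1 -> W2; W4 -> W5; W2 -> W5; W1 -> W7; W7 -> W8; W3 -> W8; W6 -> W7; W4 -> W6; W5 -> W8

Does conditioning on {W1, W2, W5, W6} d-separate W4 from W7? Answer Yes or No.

Yes — W4 and W7 are d-separated given {W1, W2, W5, W6}.

There are 5 undirected paths between W4 and W7; checking each against the conditioning set {W1, W2, W5, W6}:
Path 1: W4 ← W3 → W8 ← W7
  W8 is a collider here and neither W8 nor any of its descendants is conditioned on, so the collider stays closed — the path is blocked at W8.
Path 2: W4 ← W3 → W8 ← W5 ← W2 ← W1 → W7
  W8 is a collider here and neither W8 nor any of its descendants is conditioned on, so the collider stays closed — the path is blocked at W8.
Path 3: W4 → W6 → W7
  W6 is a chain here and W6 is conditioned on, so the path is blocked at W6.
Path 4: W4 → W5 → W8 ← W7
  W5 is a chain here and W5 is conditioned on, so the path is blocked at W5.
Path 5: W4 → W5 ← W2 ← W1 → W7
  W2 is a chain here and W2 is conditioned on, so the path is blocked at W2.
Since every path is blocked, d-separation holds.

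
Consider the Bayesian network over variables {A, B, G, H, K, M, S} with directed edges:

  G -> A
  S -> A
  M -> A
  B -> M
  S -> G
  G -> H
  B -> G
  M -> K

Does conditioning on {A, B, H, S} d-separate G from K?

No

3 paths connect G and K; each must be blocked for d-separation to hold:
  1. G → A ← M → K — A:collider[open]; M:fork[open] ⇒ active
  2. G ← S → A ← M → K — S:fork[blocks]; A:collider[open]; M:fork[open] ⇒ blocked
  3. G ← B → M → K — B:fork[blocks]; M:chain[open] ⇒ blocked
Since the path G → A ← M → K is active, G and K are not d-separated given {A, B, H, S}.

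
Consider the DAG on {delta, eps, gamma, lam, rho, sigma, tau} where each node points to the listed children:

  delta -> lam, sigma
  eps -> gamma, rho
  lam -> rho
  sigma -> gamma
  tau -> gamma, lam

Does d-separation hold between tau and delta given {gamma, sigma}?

Yes

Enumerating the 4 paths from tau to delta and testing each for blocking by {gamma, sigma}:
Path 1: tau → gamma ← sigma ← delta
  sigma is a chain here and sigma is conditioned on, so the path is blocked at sigma.
Path 2: tau → gamma ← eps → rho ← lam ← delta
  rho is a collider here and neither rho nor any of its descendants is conditioned on, so the collider stays closed — the path is blocked at rho.
Path 3: tau → lam → rho ← eps → gamma ← sigma ← delta
  rho is a collider here and neither rho nor any of its descendants is conditioned on, so the collider stays closed — the path is blocked at rho.
Path 4: tau → lam ← delta
  lam is a collider here and neither lam nor any of its descendants is conditioned on, so the collider stays closed — the path is blocked at lam.
Since every path is blocked, d-separation holds.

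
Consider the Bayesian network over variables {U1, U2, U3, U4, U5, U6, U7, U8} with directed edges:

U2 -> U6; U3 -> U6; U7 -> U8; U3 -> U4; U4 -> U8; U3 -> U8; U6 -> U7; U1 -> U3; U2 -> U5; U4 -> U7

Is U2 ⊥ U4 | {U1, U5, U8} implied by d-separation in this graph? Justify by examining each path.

Enumerating the 6 paths from U2 to U4 and testing each for blocking by {U1, U5, U8}:
Path 1: U2 → U6 → U7 ← U4
  U6 is a chain and U6 is not conditioned on; U7 is a collider and its descendant U8 is conditioned on, which opens it — no node blocks this path, so it is active.
Path 2: U2 → U6 → U7 → U8 ← U4
  U6 is a chain and U6 is not conditioned on; U7 is a chain and U7 is not conditioned on; U8 is a collider and U8 is conditioned on, which opens it — no node blocks this path, so it is active.
Path 3: U2 → U6 → U7 → U8 ← U3 → U4
  U6 is a chain and U6 is not conditioned on; U7 is a chain and U7 is not conditioned on; U8 is a collider and U8 is conditioned on, which opens it; U3 is a fork and U3 is not conditioned on — no node blocks this path, so it is active.
Path 4: U2 → U6 ← U3 → U4
  U6 is a collider and its descendant U8 is conditioned on, which opens it; U3 is a fork and U3 is not conditioned on — no node blocks this path, so it is active.
Path 5: U2 → U6 ← U3 → U8 ← U4
  U6 is a collider and its descendant U8 is conditioned on, which opens it; U3 is a fork and U3 is not conditioned on; U8 is a collider and U8 is conditioned on, which opens it — no node blocks this path, so it is active.
Path 6: U2 → U6 ← U3 → U8 ← U7 ← U4
  U6 is a collider and its descendant U8 is conditioned on, which opens it; U3 is a fork and U3 is not conditioned on; U8 is a collider and U8 is conditioned on, which opens it; U7 is a chain and U7 is not conditioned on — no node blocks this path, so it is active.
Because an active path exists, U2 and U4 are not d-separated.

No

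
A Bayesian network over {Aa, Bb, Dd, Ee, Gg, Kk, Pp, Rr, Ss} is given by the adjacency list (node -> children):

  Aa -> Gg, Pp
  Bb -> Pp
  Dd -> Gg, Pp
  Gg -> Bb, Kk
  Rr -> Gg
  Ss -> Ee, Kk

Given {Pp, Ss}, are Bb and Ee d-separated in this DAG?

Yes

We examine all 3 paths between Bb and Ee:
Path 1: Bb ← Gg → Kk ← Ss → Ee
  Kk is a collider here and neither Kk nor any of its descendants is conditioned on, so the collider stays closed — the path is blocked at Kk.
Path 2: Bb → Pp ← Dd → Gg → Kk ← Ss → Ee
  Kk is a collider here and neither Kk nor any of its descendants is conditioned on, so the collider stays closed — the path is blocked at Kk.
Path 3: Bb → Pp ← Aa → Gg → Kk ← Ss → Ee
  Kk is a collider here and neither Kk nor any of its descendants is conditioned on, so the collider stays closed — the path is blocked at Kk.
All paths are blocked; Bb ⊥ Ee | {Pp, Ss} holds.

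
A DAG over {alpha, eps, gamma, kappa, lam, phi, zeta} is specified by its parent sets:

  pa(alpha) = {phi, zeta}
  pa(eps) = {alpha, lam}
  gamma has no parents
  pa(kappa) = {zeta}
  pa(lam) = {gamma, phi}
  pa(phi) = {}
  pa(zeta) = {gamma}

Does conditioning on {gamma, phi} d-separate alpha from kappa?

There are 3 undirected paths between alpha and kappa; checking each against the conditioning set {gamma, phi}:
  1. alpha ← zeta → kappa — zeta:fork[open] ⇒ active
  2. alpha → eps ← lam ← gamma → zeta → kappa — eps:collider[blocks]; lam:chain[open]; gamma:fork[blocks]; zeta:chain[open] ⇒ blocked
  3. alpha ← phi → lam ← gamma → zeta → kappa — phi:fork[blocks]; lam:collider[blocks]; gamma:fork[blocks]; zeta:chain[open] ⇒ blocked
Since the path alpha ← zeta → kappa is active, alpha and kappa are not d-separated given {gamma, phi}.

No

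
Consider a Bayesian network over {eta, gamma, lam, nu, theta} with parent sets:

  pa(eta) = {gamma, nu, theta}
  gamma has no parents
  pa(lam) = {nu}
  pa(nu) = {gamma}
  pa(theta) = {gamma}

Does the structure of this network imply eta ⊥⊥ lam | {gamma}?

No — eta and lam are not d-separated given {gamma}.

Enumerating the 3 paths from eta to lam and testing each for blocking by {gamma}:
  1. eta ← theta ← gamma → nu → lam — theta:chain[open]; gamma:fork[blocks]; nu:chain[open] ⇒ blocked
  2. eta ← gamma → nu → lam — gamma:fork[blocks]; nu:chain[open] ⇒ blocked
  3. eta ← nu → lam — nu:fork[open] ⇒ active
Because an active path exists, eta and lam are not d-separated.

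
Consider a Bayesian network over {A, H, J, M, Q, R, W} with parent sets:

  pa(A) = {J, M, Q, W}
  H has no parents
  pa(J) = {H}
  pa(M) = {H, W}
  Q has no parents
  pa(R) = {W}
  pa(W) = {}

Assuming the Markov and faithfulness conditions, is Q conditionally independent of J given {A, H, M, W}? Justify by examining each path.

No

There are 3 undirected paths between Q and J; checking each against the conditioning set {A, H, M, W}:
Path 1: Q → A ← W → M ← H → J
  W is a fork here and W is conditioned on, so the path is blocked at W.
Path 2: Q → A ← J
  A is a collider and A is conditioned on, which opens it — no node blocks this path, so it is active.
Path 3: Q → A ← M ← H → J
  M is a chain here and M is conditioned on, so the path is blocked at M.
At least one path is unblocked, so d-separation fails.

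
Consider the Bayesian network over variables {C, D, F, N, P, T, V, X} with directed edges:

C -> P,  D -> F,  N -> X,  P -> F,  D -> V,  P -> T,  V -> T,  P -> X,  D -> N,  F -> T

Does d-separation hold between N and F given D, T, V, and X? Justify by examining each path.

No

6 paths connect N and F; each must be blocked for d-separation to hold:
Path 1: N → X ← P → T ← V ← D → F
  V is a chain here and V is conditioned on, so the path is blocked at V.
Path 2: N → X ← P → T ← F
  X is a collider and X is conditioned on, which opens it; P is a fork and P is not conditioned on; T is a collider and T is conditioned on, which opens it — no node blocks this path, so it is active.
Path 3: N → X ← P → F
  X is a collider and X is conditioned on, which opens it; P is a fork and P is not conditioned on — no node blocks this path, so it is active.
Path 4: N ← D → V → T ← P → F
  D is a fork here and D is conditioned on, so the path is blocked at D.
Path 5: N ← D → V → T ← F
  D is a fork here and D is conditioned on, so the path is blocked at D.
Path 6: N ← D → F
  D is a fork here and D is conditioned on, so the path is blocked at D.
At least one path is unblocked, so d-separation fails.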